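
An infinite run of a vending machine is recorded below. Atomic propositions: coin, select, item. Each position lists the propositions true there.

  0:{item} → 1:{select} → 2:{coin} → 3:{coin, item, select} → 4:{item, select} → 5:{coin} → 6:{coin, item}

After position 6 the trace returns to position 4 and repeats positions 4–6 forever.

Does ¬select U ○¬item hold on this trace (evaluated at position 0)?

Yes

Walking from position 0: ○¬item first holds at position 0, and ¬select holds at every earlier position along the way, so ¬select U ○¬item holds.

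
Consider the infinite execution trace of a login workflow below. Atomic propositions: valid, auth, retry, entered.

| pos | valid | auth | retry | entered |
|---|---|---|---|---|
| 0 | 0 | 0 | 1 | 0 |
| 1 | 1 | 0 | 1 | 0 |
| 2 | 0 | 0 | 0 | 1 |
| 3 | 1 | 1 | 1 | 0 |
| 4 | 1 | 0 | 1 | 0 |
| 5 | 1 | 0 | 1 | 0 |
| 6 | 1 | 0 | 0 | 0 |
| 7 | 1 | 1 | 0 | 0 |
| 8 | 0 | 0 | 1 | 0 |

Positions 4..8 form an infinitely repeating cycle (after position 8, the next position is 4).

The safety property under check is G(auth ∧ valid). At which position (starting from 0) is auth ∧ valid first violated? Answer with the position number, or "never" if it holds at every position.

At position 0 the labels are {retry}, so auth ∧ valid is false there. This is the first violation.

0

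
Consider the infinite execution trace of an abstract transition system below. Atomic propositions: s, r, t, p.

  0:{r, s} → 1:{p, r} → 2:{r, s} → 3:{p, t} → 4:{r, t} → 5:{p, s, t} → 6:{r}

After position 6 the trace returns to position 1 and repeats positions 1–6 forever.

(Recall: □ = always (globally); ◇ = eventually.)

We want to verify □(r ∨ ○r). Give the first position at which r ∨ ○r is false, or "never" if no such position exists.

never

r ∨ ○r holds at every position 0..6, and those are all the positions the trace ever visits, so the invariant □(r ∨ ○r) is never violated.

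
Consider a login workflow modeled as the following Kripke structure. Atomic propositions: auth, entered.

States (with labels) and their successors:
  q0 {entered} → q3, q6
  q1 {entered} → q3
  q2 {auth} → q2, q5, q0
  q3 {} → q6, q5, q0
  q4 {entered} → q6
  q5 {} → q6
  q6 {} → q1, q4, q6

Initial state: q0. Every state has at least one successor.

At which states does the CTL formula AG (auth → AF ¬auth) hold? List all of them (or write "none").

{q0, q1, q3, q4, q5, q6}

States satisfying auth → AF ¬auth: {q0, q1, q3, q4, q5, q6}.
States satisfying AG (auth → AF ¬auth): {q0, q1, q3, q4, q5, q6}.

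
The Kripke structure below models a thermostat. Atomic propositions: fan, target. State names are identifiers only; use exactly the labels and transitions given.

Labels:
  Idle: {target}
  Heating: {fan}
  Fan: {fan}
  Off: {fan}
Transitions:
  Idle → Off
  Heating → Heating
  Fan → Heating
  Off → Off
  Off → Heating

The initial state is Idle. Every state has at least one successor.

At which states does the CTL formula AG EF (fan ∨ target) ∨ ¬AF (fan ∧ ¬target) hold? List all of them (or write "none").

{Idle, Heating, Fan, Off}

States satisfying EF (fan ∨ target): {Idle, Heating, Fan, Off}.
States satisfying AG EF (fan ∨ target): {Idle, Heating, Fan, Off}.
States satisfying fan ∧ ¬target: {Heating, Fan, Off}.
States satisfying AF (fan ∧ ¬target): {Idle, Heating, Fan, Off}.
States satisfying ¬AF (fan ∧ ¬target): ∅.
States satisfying AG EF (fan ∨ target) ∨ ¬AF (fan ∧ ¬target): {Idle, Heating, Fan, Off}.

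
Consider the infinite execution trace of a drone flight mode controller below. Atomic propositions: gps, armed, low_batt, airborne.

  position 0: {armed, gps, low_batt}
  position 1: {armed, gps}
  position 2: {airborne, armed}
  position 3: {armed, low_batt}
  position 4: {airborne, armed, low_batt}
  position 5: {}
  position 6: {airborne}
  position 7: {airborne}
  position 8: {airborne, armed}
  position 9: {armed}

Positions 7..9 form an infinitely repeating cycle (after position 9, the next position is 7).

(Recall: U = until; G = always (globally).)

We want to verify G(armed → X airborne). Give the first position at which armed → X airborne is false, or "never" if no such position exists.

At position 0 the labels are {armed, gps, low_batt} and the next position 1 has {armed, gps}, so armed → X airborne is false there. This is the first violation.

0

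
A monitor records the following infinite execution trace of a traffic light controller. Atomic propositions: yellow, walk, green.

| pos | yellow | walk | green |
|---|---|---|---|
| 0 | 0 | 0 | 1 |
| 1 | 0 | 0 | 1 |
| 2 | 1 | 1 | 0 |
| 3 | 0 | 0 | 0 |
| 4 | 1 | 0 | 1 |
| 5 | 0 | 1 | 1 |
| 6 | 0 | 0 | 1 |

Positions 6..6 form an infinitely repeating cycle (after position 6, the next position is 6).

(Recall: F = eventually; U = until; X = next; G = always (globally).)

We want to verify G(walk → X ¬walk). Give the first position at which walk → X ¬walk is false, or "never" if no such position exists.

never

walk → X ¬walk holds at every position 0..6, and those are all the positions the trace ever visits, so the invariant G(walk → X ¬walk) is never violated.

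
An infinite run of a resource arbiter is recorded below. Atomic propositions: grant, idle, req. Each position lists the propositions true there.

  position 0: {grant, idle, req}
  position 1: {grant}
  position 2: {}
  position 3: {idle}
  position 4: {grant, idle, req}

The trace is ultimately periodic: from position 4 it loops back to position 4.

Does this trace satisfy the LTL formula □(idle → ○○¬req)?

idle → ○○¬req must hold at every position from 0 onward. It fails at position 3, so □(idle → ○○¬req) is false.
Positions where idle holds: 0, 3, 4.
Check ○○¬req at each: 0→ok, 3→fails, 4→fails.

Violated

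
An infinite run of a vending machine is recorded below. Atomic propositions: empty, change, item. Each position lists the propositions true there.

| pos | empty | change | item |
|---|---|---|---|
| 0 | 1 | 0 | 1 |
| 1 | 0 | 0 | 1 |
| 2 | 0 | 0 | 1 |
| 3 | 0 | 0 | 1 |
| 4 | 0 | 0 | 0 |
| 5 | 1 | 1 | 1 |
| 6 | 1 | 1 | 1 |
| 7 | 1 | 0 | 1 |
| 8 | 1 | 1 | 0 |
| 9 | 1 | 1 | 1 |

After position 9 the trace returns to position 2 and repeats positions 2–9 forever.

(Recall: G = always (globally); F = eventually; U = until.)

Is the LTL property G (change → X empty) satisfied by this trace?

No

change → X empty must hold at every position from 0 onward. It fails at position 9, so G (change → X empty) is false.
Positions where change holds: 5, 6, 8, 9.
Check X empty at each: 5→ok, 6→ok, 8→ok, 9→fails.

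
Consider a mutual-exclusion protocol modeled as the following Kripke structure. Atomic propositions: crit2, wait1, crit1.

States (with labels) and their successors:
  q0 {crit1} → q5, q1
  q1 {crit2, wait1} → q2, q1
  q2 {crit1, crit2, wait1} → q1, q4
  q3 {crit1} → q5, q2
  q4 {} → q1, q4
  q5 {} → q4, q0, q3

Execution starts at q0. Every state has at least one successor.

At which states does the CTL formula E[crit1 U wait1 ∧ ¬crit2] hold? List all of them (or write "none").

none

States satisfying crit1: {q0, q2, q3}.
States satisfying wait1 ∧ ¬crit2: ∅.
States satisfying E[crit1 U wait1 ∧ ¬crit2]: ∅.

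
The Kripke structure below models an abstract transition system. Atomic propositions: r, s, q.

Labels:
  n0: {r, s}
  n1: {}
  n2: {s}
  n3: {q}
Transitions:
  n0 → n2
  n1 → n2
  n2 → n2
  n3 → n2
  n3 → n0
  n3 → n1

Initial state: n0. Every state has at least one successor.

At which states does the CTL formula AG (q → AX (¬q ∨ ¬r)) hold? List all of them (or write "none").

{n0, n1, n2, n3}

States satisfying q → AX (¬q ∨ ¬r): {n0, n1, n2, n3}.
States satisfying AG (q → AX (¬q ∨ ¬r)): {n0, n1, n2, n3}.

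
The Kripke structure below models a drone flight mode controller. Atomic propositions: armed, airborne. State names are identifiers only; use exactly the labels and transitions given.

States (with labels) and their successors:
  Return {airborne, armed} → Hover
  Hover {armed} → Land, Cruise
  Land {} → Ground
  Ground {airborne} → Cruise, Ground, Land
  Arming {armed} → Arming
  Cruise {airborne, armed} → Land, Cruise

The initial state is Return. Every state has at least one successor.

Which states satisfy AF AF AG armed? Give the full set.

States satisfying AF AG armed: {Arming}.
States satisfying AF AF AG armed: {Arming}.

{Arming}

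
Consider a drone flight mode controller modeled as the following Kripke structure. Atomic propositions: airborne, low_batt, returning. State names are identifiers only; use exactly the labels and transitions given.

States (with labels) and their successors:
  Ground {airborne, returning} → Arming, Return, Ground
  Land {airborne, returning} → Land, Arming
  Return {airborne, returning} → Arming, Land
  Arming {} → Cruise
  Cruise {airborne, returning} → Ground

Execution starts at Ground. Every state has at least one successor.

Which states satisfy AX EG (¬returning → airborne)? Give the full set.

{Arming, Cruise}

States satisfying EG (¬returning → airborne): {Ground, Land, Return, Cruise}.
States satisfying AX EG (¬returning → airborne): {Arming, Cruise}.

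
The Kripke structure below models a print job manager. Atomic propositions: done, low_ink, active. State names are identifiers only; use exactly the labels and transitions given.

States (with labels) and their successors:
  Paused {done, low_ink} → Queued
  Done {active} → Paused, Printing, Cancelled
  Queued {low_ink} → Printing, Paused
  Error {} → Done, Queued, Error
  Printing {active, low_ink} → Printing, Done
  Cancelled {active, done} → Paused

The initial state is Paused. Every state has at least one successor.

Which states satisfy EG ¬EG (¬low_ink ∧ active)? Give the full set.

States satisfying ¬EG (¬low_ink ∧ active): {Paused, Done, Queued, Error, Printing, Cancelled}.
States satisfying EG ¬EG (¬low_ink ∧ active): {Paused, Done, Queued, Error, Printing, Cancelled}.

{Paused, Done, Queued, Error, Printing, Cancelled}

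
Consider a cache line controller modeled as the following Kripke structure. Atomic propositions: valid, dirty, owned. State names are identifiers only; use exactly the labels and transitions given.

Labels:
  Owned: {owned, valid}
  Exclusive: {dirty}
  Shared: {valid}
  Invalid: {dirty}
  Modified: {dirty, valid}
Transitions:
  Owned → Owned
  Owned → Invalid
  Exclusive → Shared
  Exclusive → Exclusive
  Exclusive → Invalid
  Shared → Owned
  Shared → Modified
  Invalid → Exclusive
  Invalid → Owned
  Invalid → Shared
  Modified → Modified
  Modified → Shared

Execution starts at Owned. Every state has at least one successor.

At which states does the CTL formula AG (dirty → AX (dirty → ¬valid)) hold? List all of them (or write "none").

States satisfying dirty → AX (dirty → ¬valid): {Owned, Exclusive, Shared, Invalid}.
States satisfying AG (dirty → AX (dirty → ¬valid)): ∅.

none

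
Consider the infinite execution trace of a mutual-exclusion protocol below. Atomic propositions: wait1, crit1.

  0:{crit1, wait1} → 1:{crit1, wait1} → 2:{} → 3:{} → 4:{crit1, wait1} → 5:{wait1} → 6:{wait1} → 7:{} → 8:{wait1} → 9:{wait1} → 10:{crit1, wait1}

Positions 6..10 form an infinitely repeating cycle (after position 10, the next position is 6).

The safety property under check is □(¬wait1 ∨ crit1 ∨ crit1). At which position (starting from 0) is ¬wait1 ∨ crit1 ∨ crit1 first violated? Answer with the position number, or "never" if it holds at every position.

5

Check ¬wait1 ∨ crit1 ∨ crit1 at each position in order: 0 ✓, 1 ✓, 2 ✓, 3 ✓, 4 ✓.
At position 5 the labels are {wait1}, so ¬wait1 ∨ crit1 ∨ crit1 is false there. This is the first violation.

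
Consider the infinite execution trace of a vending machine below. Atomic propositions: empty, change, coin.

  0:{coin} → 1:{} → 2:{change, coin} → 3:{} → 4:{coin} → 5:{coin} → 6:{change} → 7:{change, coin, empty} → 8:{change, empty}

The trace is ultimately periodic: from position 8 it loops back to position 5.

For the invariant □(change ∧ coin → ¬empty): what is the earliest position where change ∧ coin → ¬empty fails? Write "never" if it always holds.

Check change ∧ coin → ¬empty at each position in order: 0 ✓, 1 ✓, 2 ✓, 3 ✓, 4 ✓, 5 ✓, 6 ✓.
At position 7 the labels are {change, coin, empty}, so change ∧ coin → ¬empty is false there. This is the first violation.

7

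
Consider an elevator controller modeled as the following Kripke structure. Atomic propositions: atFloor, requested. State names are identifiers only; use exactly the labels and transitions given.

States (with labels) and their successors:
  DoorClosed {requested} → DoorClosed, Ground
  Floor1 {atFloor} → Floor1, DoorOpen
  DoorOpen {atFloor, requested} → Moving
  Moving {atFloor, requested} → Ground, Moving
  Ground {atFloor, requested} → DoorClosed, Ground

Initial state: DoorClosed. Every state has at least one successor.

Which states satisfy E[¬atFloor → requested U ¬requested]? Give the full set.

{Floor1}

States satisfying ¬atFloor → requested: {DoorClosed, Floor1, DoorOpen, Moving, Ground}.
States satisfying ¬requested: {Floor1}.
States satisfying E[¬atFloor → requested U ¬requested]: {Floor1}.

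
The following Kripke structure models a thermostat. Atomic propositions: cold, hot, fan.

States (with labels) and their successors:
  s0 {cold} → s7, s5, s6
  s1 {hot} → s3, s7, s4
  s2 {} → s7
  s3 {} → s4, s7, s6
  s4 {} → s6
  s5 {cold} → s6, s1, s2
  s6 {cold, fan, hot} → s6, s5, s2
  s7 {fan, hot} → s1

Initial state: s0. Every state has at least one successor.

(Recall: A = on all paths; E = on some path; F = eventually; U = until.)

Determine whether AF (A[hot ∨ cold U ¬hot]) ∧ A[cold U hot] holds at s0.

States satisfying A[hot ∨ cold U ¬hot]: {s0, s2, s3, s4, s5}.
States satisfying AF (A[hot ∨ cold U ¬hot]): {s0, s2, s3, s4, s5}.
States satisfying cold: {s0, s5, s6}.
States satisfying hot: {s1, s6, s7}.
States satisfying A[cold U hot]: {s1, s6, s7}.
States satisfying AF (A[hot ∨ cold U ¬hot]) ∧ A[cold U hot]: ∅.
s0 ∉ Sat(AF (A[hot ∨ cold U ¬hot]) ∧ A[cold U hot]).

Violated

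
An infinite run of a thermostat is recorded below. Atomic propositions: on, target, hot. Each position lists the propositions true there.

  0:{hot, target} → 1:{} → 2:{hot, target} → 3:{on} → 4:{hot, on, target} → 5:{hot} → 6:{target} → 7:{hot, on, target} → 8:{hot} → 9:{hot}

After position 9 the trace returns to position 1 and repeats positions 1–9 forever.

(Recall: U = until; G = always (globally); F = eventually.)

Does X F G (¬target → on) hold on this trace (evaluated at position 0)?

The position after 0 is 1; F G (¬target → on) is false there.

Does not hold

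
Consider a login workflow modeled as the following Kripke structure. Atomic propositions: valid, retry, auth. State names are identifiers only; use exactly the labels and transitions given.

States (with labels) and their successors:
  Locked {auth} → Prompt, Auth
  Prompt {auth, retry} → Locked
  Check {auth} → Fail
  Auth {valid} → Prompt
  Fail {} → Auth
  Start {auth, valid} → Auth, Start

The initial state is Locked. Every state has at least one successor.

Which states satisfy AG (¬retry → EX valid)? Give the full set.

States satisfying ¬retry → EX valid: {Locked, Prompt, Fail, Start}.
States satisfying AG (¬retry → EX valid): ∅.

none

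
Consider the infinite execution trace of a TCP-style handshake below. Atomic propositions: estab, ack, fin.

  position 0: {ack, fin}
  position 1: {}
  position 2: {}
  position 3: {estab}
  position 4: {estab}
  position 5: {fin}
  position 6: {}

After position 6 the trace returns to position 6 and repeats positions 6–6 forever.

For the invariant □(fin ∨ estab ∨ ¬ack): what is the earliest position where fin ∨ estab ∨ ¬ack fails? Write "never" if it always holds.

fin ∨ estab ∨ ¬ack holds at every position 0..6, and those are all the positions the trace ever visits, so the invariant □(fin ∨ estab ∨ ¬ack) is never violated.

never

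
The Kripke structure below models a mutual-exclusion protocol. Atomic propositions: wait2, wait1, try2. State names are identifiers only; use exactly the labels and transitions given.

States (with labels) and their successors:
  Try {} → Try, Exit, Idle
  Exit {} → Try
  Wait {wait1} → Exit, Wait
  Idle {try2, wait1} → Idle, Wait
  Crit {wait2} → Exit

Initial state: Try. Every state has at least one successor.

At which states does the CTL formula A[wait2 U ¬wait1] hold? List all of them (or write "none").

States satisfying wait2: {Crit}.
States satisfying ¬wait1: {Try, Exit, Crit}.
States satisfying A[wait2 U ¬wait1]: {Try, Exit, Crit}.

{Try, Exit, Crit}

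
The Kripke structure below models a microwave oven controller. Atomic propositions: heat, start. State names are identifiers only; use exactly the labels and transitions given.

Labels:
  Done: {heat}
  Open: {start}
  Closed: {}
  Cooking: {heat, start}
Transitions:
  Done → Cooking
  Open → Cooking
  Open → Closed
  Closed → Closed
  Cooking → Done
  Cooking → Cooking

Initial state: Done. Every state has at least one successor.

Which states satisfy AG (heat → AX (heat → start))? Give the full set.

{Closed}

States satisfying heat → AX (heat → start): {Done, Open, Closed}.
States satisfying AG (heat → AX (heat → start)): {Closed}.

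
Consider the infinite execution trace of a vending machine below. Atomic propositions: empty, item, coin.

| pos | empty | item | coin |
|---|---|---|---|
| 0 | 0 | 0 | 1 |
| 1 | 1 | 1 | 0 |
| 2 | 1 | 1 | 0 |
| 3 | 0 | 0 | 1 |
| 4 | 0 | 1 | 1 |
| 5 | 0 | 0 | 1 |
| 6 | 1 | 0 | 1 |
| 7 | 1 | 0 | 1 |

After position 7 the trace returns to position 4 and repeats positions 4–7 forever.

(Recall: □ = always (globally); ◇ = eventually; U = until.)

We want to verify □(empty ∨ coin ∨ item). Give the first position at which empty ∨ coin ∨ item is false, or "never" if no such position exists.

never

empty ∨ coin ∨ item holds at every position 0..7, and those are all the positions the trace ever visits, so the invariant □(empty ∨ coin ∨ item) is never violated.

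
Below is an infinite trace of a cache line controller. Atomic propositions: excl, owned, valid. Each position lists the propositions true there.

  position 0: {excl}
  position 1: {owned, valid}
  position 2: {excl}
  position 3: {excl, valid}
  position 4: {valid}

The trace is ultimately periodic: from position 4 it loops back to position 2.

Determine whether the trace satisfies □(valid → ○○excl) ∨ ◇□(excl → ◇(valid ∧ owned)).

valid → ○○excl holds at every position 0..4, and those are all positions ever visited, so □(valid → ○○excl) holds.
Positions where valid holds: 1, 3, 4.
Check ○○excl at each: 1→ok, 3→ok, 4→ok.
□(excl → ◇(valid ∧ owned)) is false at every position 0..4, so it never becomes true and ◇□(excl → ◇(valid ∧ owned)) fails.
At position 0: □(valid → ○○excl) is true; ◇□(excl → ◇(valid ∧ owned)) is false; so □(valid → ○○excl) ∨ ◇□(excl → ◇(valid ∧ owned)) is true.

Yes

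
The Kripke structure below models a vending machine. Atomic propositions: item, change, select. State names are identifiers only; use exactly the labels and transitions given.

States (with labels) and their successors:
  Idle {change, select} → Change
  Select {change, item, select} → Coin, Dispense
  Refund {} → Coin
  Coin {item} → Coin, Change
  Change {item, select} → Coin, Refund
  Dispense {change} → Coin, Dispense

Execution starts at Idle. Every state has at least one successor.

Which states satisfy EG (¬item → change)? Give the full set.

States satisfying ¬item → change: {Idle, Select, Coin, Change, Dispense}.
States satisfying EG (¬item → change): {Idle, Select, Coin, Change, Dispense}.

{Idle, Select, Coin, Change, Dispense}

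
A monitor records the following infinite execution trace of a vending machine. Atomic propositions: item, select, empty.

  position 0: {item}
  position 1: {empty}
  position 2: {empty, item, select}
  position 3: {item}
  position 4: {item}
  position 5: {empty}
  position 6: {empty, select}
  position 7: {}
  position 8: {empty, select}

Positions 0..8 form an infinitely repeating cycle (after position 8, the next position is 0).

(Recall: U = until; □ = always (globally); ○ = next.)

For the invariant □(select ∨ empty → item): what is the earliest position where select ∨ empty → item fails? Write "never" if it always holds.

1

Check select ∨ empty → item at each position in order: 0 ✓.
At position 1 the labels are {empty}, so select ∨ empty → item is false there. This is the first violation.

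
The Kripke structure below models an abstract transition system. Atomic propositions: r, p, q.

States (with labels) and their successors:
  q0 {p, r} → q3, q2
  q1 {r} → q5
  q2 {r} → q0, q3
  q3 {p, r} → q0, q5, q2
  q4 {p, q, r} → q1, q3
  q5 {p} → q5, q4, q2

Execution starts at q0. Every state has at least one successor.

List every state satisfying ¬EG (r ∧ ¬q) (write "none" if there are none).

States satisfying r ∧ ¬q: {q0, q1, q2, q3}.
States satisfying EG (r ∧ ¬q): {q0, q2, q3}.
States satisfying ¬EG (r ∧ ¬q): {q1, q4, q5}.

{q1, q4, q5}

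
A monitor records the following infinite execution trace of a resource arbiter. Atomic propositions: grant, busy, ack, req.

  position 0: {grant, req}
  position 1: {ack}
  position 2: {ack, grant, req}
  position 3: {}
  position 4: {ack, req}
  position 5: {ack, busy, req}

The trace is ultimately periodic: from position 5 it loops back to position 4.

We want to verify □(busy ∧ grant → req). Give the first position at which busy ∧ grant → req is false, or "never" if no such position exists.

busy ∧ grant → req holds at every position 0..5, and those are all the positions the trace ever visits, so the invariant □(busy ∧ grant → req) is never violated.

never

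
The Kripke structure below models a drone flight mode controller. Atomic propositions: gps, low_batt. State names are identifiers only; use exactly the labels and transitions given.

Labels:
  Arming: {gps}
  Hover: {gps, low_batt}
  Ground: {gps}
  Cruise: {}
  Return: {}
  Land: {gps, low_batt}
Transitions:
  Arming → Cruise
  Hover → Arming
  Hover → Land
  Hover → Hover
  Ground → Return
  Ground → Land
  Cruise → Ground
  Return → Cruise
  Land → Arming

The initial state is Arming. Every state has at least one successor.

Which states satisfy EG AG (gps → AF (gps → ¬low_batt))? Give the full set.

{Arming, Ground, Cruise, Return, Land}

States satisfying AG (gps → AF (gps → ¬low_batt)): {Arming, Ground, Cruise, Return, Land}.
States satisfying EG AG (gps → AF (gps → ¬low_batt)): {Arming, Ground, Cruise, Return, Land}.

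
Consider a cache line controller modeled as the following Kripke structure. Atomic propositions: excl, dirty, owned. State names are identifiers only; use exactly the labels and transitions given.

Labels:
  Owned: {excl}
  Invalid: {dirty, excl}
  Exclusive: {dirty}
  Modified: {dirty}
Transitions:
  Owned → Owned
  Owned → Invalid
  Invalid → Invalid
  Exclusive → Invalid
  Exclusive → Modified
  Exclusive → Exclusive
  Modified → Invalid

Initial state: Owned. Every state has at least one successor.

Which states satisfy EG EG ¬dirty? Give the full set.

{Owned}

States satisfying EG ¬dirty: {Owned}.
States satisfying EG EG ¬dirty: {Owned}.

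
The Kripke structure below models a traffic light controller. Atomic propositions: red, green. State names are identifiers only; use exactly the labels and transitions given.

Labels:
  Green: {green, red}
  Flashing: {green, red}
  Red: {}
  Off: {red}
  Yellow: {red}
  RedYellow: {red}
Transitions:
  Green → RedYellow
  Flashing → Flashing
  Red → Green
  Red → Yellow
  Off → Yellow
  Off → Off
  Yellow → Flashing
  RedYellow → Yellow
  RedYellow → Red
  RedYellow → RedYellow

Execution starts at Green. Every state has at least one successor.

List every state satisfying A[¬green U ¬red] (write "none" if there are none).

States satisfying ¬green: {Red, Off, Yellow, RedYellow}.
States satisfying ¬red: {Red}.
States satisfying A[¬green U ¬red]: {Red}.

{Red}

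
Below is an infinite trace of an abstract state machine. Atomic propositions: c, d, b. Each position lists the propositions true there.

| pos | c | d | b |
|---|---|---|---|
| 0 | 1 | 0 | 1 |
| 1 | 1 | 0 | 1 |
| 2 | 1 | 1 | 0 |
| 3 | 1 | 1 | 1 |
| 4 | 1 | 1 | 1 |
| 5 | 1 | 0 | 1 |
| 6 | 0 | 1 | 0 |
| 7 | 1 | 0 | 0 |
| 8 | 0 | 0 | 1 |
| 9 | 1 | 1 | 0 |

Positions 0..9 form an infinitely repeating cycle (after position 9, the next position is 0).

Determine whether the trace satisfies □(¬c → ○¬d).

Does not hold

¬c → ○¬d must hold at every position from 0 onward. It fails at position 8, so □(¬c → ○¬d) is false.
Positions where ¬c holds: 6, 8.
Check ○¬d at each: 6→ok, 8→fails.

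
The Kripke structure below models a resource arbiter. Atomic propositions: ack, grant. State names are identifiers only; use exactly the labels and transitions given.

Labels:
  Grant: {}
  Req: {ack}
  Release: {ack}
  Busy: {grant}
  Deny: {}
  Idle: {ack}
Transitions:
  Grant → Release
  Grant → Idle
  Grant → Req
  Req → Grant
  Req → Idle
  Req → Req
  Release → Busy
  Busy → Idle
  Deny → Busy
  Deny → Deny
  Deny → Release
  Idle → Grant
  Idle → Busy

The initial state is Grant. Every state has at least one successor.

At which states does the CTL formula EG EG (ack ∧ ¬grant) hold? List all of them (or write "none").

States satisfying EG (ack ∧ ¬grant): {Req}.
States satisfying EG EG (ack ∧ ¬grant): {Req}.

{Req}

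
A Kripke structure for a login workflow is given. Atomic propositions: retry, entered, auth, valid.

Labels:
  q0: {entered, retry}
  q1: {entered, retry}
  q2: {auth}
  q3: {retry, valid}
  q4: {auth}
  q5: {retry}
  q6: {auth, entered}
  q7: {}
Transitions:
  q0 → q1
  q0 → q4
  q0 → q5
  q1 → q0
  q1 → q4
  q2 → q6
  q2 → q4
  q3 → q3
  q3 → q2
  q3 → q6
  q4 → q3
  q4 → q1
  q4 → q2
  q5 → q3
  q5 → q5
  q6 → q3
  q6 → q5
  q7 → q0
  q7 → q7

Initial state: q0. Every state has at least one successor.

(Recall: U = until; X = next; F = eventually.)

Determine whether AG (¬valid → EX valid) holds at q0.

Does not hold

States satisfying ¬valid → EX valid: {q3, q4, q5, q6}.
States satisfying AG (¬valid → EX valid): ∅.
q0 is reachable from q0 and violates ¬valid → EX valid, so AG fails at q0.
q0 ∉ Sat(AG (¬valid → EX valid)).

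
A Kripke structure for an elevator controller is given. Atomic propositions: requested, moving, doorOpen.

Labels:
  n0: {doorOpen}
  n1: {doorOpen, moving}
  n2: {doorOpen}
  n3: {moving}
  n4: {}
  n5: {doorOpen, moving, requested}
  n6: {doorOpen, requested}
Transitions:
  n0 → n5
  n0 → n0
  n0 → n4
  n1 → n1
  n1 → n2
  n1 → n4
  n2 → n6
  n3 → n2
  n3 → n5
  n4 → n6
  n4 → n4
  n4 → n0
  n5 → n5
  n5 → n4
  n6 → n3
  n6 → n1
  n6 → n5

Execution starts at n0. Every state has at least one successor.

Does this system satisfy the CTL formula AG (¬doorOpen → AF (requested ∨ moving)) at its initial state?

No

States satisfying ¬doorOpen → AF (requested ∨ moving): {n0, n1, n2, n3, n5, n6}.
States satisfying AG (¬doorOpen → AF (requested ∨ moving)): ∅.
n4 is reachable from n0 and violates ¬doorOpen → AF (requested ∨ moving), so AG fails at n0.
n0 ∉ Sat(AG (¬doorOpen → AF (requested ∨ moving))).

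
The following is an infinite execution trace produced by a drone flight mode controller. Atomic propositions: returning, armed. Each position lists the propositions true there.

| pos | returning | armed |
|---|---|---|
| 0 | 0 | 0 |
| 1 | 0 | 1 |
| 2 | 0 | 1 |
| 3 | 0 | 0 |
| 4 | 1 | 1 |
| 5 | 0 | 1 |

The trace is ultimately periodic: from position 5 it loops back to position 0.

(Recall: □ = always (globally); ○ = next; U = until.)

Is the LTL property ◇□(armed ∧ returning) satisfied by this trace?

No

□(armed ∧ returning) is false at every position 0..5, so it never becomes true and ◇□(armed ∧ returning) fails.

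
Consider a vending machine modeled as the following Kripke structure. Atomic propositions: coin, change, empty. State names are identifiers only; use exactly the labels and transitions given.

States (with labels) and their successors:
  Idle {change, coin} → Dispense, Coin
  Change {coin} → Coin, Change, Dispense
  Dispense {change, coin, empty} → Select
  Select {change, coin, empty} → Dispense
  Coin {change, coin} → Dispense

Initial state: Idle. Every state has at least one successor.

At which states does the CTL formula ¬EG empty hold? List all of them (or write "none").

States satisfying empty: {Dispense, Select}.
States satisfying EG empty: {Dispense, Select}.
States satisfying ¬EG empty: {Idle, Change, Coin}.

{Idle, Change, Coin}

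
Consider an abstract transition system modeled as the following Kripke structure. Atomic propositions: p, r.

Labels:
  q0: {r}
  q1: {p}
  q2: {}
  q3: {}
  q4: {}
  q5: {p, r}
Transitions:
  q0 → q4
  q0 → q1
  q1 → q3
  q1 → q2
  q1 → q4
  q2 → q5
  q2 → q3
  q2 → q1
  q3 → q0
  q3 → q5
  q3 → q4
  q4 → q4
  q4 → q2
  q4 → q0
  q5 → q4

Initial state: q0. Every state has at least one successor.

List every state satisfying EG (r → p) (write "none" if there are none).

States satisfying r → p: {q1, q2, q3, q4, q5}.
States satisfying EG (r → p): {q1, q2, q3, q4, q5}.

{q1, q2, q3, q4, q5}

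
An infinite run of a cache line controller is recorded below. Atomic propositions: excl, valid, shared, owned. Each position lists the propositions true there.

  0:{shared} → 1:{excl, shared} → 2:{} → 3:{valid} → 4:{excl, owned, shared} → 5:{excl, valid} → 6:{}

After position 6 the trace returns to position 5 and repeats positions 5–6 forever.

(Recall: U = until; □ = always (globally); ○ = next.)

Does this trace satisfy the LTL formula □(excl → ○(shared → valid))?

excl → ○(shared → valid) holds at every position 0..6, and those are all positions ever visited, so □(excl → ○(shared → valid)) holds.
Positions where excl holds: 1, 4, 5.
Check ○(shared → valid) at each: 1→ok, 4→ok, 5→ok.

Yes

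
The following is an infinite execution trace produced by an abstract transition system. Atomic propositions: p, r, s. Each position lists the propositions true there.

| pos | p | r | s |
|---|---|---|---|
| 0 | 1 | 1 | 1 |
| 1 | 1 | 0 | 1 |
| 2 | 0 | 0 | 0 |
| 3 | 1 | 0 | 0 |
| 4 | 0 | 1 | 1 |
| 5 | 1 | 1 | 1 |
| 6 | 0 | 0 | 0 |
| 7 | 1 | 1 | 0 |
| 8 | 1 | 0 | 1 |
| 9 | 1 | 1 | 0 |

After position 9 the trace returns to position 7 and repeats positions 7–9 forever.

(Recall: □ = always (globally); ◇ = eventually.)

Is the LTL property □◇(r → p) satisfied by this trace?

Holds

◇(r → p) holds at every position 0..9, and those are all positions ever visited, so □◇(r → p) holds.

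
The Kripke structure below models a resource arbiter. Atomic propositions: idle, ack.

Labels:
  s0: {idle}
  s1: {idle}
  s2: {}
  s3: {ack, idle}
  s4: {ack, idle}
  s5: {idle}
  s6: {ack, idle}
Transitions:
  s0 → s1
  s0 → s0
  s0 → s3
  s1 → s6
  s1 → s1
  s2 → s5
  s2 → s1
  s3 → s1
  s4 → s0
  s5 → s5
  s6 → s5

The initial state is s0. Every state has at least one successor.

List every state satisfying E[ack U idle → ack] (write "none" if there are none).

States satisfying ack: {s3, s4, s6}.
States satisfying idle → ack: {s2, s3, s4, s6}.
States satisfying E[ack U idle → ack]: {s2, s3, s4, s6}.

{s2, s3, s4, s6}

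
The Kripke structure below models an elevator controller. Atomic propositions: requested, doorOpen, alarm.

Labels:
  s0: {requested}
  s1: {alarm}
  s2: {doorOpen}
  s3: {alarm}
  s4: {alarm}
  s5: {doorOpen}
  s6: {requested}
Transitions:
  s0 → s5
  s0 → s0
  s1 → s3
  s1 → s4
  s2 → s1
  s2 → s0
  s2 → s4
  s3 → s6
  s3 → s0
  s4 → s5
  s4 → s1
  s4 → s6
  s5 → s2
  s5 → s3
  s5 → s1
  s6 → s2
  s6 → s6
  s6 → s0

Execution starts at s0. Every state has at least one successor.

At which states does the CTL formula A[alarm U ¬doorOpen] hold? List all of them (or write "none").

{s0, s1, s3, s4, s6}

States satisfying alarm: {s1, s3, s4}.
States satisfying ¬doorOpen: {s0, s1, s3, s4, s6}.
States satisfying A[alarm U ¬doorOpen]: {s0, s1, s3, s4, s6}.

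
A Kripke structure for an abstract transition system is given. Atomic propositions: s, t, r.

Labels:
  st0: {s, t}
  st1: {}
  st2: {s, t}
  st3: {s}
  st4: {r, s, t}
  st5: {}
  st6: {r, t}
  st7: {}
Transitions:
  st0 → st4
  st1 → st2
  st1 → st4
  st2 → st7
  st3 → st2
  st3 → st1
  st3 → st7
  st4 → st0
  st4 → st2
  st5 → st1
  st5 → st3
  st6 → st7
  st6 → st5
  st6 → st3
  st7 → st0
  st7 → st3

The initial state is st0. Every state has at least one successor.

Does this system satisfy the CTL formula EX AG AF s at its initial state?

States satisfying AG AF s: {st0, st1, st2, st3, st4, st5, st6, st7}.
States satisfying EX AG AF s: {st0, st1, st2, st3, st4, st5, st6, st7}.
st0 ∈ Sat(EX AG AF s).

Yes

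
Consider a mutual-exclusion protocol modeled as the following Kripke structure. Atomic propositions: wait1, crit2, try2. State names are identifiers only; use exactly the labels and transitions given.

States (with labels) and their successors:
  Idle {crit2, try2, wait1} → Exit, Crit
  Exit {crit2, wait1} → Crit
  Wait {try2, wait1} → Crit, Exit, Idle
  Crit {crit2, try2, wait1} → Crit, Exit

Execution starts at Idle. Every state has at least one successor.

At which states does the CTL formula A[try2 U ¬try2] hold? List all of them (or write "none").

States satisfying try2: {Idle, Wait, Crit}.
States satisfying ¬try2: {Exit}.
States satisfying A[try2 U ¬try2]: {Exit}.

{Exit}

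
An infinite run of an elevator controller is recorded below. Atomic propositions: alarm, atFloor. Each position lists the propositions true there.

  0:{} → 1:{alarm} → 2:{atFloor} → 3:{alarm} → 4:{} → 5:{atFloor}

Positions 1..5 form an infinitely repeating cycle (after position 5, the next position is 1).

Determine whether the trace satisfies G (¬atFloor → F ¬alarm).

Yes

¬atFloor → F ¬alarm holds at every position 0..5, and those are all positions ever visited, so G (¬atFloor → F ¬alarm) holds.
Positions where ¬atFloor holds: 0, 1, 3, 4.
Check F ¬alarm at each: 0→ok, 1→ok, 3→ok, 4→ok.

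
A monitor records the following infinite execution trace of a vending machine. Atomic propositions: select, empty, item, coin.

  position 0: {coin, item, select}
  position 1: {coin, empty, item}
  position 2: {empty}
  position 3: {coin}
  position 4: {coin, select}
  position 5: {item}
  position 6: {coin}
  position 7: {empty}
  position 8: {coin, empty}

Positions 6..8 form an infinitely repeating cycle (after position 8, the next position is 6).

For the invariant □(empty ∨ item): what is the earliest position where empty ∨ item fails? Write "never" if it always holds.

Check empty ∨ item at each position in order: 0 ✓, 1 ✓, 2 ✓.
At position 3 the labels are {coin}, so empty ∨ item is false there. This is the first violation.

3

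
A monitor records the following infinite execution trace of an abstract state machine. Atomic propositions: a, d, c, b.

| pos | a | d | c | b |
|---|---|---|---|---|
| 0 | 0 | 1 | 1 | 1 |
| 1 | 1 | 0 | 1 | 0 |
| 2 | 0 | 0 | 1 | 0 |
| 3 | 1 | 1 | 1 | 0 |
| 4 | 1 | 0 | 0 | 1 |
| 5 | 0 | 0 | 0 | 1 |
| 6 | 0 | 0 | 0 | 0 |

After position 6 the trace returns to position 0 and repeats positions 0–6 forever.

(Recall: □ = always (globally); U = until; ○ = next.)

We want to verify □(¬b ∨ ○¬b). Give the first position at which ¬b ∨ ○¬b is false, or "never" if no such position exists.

Check ¬b ∨ ○¬b at each position in order: 0 ✓, 1 ✓, 2 ✓, 3 ✓.
At position 4 the labels are {a, b} and the next position 5 has {b}, so ¬b ∨ ○¬b is false there. This is the first violation.

4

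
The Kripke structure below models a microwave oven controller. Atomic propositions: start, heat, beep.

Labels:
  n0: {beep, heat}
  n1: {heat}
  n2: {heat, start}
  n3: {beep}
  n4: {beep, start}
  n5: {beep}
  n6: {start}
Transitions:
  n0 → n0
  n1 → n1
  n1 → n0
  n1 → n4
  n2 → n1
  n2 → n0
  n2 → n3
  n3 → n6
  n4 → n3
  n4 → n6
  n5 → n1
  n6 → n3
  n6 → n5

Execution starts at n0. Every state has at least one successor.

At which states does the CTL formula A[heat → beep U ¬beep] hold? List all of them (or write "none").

States satisfying heat → beep: {n0, n3, n4, n5, n6}.
States satisfying ¬beep: {n1, n2, n6}.
States satisfying A[heat → beep U ¬beep]: {n1, n2, n3, n4, n5, n6}.

{n1, n2, n3, n4, n5, n6}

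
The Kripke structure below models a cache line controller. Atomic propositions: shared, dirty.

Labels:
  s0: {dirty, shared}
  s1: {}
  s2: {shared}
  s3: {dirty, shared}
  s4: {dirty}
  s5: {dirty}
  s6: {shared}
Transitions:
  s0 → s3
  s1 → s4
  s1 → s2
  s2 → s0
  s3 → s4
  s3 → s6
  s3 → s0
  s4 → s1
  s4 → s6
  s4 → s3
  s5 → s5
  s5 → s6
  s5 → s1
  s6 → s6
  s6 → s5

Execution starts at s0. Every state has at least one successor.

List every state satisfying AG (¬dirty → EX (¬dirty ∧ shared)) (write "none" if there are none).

none

States satisfying ¬dirty → EX (¬dirty ∧ shared): {s0, s1, s3, s4, s5, s6}.
States satisfying AG (¬dirty → EX (¬dirty ∧ shared)): ∅.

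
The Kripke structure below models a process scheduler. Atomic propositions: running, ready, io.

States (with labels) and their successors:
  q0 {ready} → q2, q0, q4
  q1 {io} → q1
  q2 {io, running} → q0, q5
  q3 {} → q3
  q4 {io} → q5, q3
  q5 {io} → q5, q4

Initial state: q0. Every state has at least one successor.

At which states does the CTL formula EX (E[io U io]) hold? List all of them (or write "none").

{q0, q1, q2, q4, q5}

States satisfying E[io U io]: {q1, q2, q4, q5}.
States satisfying EX (E[io U io]): {q0, q1, q2, q4, q5}.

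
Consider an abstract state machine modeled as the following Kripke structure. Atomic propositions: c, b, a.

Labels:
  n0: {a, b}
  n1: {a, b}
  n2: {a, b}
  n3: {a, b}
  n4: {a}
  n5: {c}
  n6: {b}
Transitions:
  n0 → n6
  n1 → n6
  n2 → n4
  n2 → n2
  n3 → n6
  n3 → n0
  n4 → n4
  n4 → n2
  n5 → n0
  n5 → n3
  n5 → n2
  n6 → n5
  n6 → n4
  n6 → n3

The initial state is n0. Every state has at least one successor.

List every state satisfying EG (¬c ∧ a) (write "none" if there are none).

States satisfying ¬c ∧ a: {n0, n1, n2, n3, n4}.
States satisfying EG (¬c ∧ a): {n2, n4}.

{n2, n4}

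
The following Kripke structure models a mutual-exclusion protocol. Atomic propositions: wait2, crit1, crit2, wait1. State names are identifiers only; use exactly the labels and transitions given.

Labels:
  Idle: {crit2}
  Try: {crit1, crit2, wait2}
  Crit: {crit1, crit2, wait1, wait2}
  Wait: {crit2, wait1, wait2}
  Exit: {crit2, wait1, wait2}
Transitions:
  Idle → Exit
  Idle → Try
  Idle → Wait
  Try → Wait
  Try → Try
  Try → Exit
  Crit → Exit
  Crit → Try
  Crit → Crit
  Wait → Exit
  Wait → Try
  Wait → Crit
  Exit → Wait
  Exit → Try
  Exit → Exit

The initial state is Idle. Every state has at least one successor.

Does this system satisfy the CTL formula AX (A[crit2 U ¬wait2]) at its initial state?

No

States satisfying A[crit2 U ¬wait2]: {Idle}.
States satisfying AX (A[crit2 U ¬wait2]): ∅.
Idle ∉ Sat(AX (A[crit2 U ¬wait2])).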